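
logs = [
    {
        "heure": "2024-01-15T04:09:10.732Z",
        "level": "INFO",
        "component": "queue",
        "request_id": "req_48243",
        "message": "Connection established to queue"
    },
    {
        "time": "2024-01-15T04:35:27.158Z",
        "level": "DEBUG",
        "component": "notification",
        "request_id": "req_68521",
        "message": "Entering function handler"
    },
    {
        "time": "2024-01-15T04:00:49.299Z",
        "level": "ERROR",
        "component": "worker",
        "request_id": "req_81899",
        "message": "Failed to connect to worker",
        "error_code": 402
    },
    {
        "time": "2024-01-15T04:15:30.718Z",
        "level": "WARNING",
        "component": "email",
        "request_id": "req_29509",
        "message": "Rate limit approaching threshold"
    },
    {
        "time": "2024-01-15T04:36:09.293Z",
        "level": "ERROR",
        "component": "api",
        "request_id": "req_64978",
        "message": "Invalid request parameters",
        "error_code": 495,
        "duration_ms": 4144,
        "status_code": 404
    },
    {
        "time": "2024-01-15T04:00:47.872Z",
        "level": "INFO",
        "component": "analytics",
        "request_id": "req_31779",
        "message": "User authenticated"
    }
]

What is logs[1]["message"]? "Entering function handler"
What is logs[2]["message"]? "Failed to connect to worker"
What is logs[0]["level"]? "INFO"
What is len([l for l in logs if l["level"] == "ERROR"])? 2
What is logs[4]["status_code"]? 404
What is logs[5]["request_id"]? "req_31779"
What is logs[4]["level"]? "ERROR"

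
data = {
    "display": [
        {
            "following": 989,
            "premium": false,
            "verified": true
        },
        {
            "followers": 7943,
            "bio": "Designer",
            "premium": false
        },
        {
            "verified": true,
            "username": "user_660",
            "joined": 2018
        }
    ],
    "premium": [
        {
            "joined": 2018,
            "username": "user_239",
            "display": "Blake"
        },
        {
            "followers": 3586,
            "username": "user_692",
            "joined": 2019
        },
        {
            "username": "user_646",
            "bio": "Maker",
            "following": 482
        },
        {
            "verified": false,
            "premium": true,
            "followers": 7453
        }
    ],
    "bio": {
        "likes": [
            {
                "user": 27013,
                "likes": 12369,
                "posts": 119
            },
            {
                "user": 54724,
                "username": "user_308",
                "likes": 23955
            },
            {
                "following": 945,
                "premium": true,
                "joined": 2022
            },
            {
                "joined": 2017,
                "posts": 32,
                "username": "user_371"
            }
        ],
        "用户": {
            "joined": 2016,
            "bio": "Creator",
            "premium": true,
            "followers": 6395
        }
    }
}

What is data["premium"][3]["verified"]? False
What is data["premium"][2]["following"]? 482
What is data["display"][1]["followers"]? 7943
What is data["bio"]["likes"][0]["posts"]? 119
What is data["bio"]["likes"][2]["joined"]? 2022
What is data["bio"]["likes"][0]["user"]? 27013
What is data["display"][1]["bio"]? "Designer"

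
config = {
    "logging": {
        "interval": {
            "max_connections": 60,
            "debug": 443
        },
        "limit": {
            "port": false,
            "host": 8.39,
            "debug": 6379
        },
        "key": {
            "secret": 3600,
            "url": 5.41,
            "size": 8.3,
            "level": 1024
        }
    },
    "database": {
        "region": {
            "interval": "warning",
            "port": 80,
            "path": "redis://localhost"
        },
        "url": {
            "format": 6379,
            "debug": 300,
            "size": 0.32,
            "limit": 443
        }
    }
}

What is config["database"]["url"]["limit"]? 443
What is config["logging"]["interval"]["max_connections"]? 60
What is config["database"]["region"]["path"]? "redis://localhost"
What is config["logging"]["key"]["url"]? 5.41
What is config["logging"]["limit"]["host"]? 8.39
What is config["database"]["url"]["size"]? 0.32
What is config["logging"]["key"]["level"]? 1024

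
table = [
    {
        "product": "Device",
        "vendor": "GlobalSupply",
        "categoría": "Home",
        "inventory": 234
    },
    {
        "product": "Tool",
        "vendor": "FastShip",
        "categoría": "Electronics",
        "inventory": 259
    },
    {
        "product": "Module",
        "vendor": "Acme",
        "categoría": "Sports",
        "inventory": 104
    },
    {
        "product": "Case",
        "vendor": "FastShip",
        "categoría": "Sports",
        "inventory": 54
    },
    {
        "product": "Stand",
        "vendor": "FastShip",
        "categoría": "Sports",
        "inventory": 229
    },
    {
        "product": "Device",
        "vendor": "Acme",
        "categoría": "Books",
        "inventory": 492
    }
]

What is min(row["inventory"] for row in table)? 54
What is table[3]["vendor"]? "FastShip"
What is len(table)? 6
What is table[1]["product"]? "Tool"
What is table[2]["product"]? "Module"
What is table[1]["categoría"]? "Electronics"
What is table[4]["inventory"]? 229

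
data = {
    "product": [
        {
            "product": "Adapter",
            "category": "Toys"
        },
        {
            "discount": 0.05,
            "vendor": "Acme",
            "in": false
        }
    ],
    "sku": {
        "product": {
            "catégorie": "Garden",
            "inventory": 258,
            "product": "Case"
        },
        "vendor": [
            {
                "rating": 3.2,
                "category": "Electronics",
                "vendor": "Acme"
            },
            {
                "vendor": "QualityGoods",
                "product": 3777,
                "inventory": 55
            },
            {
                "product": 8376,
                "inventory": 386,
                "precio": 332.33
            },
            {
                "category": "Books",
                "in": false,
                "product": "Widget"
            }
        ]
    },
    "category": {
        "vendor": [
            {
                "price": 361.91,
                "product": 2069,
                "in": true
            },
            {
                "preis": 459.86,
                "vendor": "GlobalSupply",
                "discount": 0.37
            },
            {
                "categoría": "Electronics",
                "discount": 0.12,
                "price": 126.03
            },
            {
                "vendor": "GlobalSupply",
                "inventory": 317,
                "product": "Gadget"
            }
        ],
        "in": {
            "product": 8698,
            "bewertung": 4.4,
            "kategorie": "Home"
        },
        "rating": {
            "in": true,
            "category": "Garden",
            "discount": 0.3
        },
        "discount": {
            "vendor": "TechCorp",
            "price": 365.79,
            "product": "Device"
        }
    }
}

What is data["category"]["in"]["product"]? 8698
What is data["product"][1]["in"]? False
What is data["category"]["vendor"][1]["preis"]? 459.86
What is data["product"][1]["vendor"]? "Acme"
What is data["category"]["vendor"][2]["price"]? 126.03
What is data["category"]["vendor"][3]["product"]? "Gadget"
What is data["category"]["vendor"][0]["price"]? 361.91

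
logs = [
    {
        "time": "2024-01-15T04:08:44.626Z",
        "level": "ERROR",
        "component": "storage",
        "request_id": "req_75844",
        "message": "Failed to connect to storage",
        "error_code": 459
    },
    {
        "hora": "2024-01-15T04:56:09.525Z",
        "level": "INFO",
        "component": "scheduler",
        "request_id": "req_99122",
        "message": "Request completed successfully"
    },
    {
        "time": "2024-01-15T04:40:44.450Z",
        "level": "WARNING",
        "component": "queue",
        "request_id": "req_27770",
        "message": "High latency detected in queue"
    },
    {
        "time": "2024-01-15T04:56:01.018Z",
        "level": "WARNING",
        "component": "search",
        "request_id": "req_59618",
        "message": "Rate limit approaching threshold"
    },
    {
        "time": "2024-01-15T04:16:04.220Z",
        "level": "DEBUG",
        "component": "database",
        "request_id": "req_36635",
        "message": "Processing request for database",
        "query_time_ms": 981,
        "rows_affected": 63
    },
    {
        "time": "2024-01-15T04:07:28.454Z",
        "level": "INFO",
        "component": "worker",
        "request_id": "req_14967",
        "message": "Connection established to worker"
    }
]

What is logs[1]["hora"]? "2024-01-15T04:56:09.525Z"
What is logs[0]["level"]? "ERROR"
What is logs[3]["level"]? "WARNING"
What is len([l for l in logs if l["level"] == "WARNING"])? 2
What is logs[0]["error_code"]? 459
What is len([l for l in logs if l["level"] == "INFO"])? 2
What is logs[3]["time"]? "2024-01-15T04:56:01.018Z"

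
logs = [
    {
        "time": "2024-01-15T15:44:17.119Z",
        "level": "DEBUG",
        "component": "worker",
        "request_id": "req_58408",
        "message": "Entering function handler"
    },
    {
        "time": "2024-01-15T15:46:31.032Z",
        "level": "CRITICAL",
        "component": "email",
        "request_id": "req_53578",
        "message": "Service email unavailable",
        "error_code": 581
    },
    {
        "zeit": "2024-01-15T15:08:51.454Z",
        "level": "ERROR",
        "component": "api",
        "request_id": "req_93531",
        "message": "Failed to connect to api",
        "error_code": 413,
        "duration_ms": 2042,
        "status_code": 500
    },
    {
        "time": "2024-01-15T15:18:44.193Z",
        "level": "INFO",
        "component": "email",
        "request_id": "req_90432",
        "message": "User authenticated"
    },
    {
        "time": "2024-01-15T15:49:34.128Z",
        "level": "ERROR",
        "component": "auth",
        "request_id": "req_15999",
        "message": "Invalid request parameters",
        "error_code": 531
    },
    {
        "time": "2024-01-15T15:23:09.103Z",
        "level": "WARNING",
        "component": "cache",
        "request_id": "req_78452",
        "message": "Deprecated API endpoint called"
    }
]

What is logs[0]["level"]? "DEBUG"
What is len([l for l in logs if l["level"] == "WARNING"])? 1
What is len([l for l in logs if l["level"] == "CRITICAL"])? 1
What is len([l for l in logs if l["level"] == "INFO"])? 1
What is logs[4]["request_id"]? "req_15999"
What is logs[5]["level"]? "WARNING"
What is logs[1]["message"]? "Service email unavailable"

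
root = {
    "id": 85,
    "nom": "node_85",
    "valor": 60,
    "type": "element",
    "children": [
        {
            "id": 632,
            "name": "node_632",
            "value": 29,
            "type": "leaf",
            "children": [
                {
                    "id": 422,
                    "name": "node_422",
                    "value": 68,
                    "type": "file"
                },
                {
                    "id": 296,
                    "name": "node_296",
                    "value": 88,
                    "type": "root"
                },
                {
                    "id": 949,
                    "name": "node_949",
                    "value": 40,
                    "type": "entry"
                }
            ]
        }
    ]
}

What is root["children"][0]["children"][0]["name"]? "node_422"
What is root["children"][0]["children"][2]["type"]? "entry"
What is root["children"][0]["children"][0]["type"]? "file"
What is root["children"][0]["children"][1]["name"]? "node_296"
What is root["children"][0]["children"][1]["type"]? "root"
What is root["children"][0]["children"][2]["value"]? 40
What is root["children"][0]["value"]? 29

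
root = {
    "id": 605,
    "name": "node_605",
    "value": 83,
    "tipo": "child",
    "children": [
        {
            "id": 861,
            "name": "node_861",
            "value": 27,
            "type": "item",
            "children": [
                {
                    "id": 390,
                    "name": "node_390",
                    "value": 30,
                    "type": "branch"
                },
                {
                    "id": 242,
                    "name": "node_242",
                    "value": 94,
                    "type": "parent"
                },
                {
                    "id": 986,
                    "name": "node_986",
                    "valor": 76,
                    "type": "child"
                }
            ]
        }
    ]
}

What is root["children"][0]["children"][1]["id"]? 242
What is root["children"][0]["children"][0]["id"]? 390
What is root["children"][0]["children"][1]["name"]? "node_242"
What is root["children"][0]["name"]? "node_861"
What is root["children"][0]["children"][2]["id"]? 986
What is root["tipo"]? "child"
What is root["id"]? 605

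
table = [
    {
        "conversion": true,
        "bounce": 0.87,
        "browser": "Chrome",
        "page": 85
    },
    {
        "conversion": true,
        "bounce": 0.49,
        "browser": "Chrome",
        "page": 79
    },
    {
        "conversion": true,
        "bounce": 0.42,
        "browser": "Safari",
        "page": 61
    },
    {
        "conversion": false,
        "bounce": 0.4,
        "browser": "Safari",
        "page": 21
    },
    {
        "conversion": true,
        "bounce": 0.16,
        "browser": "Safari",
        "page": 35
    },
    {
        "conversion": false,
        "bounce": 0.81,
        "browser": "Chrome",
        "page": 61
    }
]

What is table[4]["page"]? 35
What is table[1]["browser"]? "Chrome"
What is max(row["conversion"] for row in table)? True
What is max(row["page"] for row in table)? 85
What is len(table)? 6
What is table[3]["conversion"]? False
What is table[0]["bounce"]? 0.87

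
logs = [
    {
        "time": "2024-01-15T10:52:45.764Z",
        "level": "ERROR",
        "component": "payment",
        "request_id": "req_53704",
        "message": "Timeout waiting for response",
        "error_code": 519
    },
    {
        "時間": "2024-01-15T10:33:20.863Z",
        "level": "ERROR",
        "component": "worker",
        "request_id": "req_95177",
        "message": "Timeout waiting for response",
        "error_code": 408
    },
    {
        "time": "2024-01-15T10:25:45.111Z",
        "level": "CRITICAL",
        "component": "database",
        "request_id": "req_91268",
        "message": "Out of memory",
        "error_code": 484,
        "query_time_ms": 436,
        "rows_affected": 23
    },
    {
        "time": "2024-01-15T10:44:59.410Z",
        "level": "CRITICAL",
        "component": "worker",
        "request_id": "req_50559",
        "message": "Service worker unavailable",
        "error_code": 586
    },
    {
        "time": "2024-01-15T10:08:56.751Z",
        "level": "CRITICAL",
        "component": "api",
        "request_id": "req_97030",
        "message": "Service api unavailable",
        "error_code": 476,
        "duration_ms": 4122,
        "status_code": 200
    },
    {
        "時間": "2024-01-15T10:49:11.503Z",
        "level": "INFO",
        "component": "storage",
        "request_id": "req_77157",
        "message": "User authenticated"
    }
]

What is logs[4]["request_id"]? "req_97030"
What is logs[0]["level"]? "ERROR"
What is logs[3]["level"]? "CRITICAL"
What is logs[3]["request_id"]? "req_50559"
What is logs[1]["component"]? "worker"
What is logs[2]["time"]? "2024-01-15T10:25:45.111Z"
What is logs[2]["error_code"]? 484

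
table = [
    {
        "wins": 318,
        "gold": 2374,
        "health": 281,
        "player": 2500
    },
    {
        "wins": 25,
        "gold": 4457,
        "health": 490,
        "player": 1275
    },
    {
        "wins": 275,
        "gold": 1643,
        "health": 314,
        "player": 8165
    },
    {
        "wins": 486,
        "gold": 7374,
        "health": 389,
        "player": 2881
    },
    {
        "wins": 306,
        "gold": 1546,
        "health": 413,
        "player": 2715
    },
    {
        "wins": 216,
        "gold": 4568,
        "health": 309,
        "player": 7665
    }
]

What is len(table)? 6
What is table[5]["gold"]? 4568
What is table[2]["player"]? 8165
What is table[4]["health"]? 413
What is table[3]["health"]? 389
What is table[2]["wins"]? 275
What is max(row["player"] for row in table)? 8165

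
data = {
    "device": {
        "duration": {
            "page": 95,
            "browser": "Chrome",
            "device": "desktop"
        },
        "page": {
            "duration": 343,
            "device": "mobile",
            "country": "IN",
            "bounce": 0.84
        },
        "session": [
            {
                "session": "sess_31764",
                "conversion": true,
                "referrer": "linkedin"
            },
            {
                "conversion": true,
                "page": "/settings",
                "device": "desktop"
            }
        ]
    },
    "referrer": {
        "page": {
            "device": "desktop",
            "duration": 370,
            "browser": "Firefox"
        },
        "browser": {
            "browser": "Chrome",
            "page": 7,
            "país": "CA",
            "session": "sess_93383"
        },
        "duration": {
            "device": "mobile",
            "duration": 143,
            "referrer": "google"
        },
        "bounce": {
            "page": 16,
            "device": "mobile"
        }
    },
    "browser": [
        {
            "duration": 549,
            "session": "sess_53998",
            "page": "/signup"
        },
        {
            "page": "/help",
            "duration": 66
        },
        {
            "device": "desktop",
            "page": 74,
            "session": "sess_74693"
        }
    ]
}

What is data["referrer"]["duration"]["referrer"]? "google"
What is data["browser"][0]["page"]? "/signup"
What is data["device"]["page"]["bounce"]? 0.84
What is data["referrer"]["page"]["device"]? "desktop"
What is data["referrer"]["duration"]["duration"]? 143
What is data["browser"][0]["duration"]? 549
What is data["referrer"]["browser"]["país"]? "CA"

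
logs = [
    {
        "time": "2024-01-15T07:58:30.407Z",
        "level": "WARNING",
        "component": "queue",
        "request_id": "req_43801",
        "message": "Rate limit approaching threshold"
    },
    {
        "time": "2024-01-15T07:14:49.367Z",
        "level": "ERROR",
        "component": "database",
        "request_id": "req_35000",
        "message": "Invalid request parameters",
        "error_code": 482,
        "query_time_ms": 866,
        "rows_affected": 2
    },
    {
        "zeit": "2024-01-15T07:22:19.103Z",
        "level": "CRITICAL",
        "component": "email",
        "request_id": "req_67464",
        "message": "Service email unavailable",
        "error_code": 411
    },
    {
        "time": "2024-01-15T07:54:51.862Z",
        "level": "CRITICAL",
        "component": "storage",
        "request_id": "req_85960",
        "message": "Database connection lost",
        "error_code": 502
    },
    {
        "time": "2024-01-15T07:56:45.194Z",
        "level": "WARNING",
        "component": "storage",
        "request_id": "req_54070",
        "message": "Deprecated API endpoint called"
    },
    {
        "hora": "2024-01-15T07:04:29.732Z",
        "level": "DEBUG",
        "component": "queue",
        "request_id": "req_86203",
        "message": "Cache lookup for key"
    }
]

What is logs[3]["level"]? "CRITICAL"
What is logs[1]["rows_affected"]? 2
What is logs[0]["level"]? "WARNING"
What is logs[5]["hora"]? "2024-01-15T07:04:29.732Z"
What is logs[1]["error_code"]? 482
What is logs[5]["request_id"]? "req_86203"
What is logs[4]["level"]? "WARNING"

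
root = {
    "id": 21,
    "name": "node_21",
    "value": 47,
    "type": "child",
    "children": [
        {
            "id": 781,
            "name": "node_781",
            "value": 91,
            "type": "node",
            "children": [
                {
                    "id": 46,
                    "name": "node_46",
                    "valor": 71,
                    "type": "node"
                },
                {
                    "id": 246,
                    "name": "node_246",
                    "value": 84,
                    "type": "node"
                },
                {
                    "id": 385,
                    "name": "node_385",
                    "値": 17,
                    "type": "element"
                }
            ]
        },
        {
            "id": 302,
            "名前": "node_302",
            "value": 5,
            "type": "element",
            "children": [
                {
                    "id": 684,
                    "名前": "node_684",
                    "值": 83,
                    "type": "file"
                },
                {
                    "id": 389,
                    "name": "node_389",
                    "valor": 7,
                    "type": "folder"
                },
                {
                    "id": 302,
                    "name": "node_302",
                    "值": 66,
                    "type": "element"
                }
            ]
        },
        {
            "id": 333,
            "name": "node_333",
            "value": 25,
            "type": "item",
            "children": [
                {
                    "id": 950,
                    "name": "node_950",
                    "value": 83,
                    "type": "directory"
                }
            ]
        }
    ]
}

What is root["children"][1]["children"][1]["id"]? 389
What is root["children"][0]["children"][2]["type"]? "element"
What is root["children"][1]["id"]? 302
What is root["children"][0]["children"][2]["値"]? 17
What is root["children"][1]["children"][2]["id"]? 302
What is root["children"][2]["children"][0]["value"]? 83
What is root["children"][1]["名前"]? "node_302"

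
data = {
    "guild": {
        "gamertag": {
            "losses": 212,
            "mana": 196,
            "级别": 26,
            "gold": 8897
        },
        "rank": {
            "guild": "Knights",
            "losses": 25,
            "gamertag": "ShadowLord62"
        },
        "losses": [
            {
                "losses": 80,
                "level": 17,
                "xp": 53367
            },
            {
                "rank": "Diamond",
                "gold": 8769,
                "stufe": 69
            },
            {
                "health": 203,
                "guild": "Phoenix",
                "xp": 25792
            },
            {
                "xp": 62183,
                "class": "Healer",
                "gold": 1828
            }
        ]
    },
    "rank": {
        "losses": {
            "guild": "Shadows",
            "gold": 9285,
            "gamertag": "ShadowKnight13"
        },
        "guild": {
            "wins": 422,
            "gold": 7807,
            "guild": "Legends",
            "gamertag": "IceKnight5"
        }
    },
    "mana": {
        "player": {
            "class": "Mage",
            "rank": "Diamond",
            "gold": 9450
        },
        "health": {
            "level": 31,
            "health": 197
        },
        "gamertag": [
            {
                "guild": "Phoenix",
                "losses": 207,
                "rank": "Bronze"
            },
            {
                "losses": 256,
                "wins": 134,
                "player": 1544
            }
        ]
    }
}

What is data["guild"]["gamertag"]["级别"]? 26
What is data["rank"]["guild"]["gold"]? 7807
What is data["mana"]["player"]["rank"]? "Diamond"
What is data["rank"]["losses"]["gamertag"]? "ShadowKnight13"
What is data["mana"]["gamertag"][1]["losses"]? 256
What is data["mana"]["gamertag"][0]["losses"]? 207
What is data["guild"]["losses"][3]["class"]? "Healer"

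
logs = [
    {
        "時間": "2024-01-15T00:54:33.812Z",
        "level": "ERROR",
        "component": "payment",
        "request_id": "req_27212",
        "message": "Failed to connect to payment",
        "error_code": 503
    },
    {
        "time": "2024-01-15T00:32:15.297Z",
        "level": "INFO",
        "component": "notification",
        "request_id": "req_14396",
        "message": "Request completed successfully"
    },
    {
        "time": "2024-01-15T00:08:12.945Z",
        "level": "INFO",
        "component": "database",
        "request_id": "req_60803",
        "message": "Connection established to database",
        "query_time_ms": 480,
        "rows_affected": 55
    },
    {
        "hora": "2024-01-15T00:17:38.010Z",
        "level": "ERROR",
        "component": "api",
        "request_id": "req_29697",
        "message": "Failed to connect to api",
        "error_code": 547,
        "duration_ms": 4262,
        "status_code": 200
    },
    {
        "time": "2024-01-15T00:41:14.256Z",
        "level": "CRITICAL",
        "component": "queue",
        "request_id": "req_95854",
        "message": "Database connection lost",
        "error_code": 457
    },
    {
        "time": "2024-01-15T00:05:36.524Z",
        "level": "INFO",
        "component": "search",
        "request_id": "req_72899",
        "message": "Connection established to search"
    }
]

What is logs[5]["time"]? "2024-01-15T00:05:36.524Z"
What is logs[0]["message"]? "Failed to connect to payment"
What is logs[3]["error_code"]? 547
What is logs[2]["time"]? "2024-01-15T00:08:12.945Z"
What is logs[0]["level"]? "ERROR"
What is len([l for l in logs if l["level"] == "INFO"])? 3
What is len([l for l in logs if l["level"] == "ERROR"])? 2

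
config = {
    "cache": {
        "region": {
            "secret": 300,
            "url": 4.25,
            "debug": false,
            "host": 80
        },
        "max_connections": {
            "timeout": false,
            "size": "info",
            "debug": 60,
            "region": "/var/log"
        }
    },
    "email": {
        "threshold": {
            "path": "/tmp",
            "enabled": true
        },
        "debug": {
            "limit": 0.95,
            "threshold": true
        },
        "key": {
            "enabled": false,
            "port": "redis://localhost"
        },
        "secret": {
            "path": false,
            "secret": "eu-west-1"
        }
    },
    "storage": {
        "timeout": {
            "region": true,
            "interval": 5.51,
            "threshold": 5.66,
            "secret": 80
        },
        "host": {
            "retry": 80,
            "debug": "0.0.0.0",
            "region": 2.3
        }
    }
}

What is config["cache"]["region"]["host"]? 80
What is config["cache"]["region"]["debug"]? False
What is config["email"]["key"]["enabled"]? False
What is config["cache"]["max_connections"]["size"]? "info"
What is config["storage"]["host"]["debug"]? "0.0.0.0"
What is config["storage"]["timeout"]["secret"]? 80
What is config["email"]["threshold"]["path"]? "/tmp"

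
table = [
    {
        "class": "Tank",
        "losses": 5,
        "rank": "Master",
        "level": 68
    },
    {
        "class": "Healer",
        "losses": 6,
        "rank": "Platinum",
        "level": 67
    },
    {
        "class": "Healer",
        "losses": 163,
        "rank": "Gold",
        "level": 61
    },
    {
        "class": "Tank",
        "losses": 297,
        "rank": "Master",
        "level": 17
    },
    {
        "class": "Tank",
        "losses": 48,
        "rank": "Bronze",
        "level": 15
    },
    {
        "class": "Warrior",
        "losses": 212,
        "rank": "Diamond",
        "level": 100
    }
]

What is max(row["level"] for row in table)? 100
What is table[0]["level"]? 68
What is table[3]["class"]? "Tank"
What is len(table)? 6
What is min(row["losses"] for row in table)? 5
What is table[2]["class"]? "Healer"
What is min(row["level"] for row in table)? 15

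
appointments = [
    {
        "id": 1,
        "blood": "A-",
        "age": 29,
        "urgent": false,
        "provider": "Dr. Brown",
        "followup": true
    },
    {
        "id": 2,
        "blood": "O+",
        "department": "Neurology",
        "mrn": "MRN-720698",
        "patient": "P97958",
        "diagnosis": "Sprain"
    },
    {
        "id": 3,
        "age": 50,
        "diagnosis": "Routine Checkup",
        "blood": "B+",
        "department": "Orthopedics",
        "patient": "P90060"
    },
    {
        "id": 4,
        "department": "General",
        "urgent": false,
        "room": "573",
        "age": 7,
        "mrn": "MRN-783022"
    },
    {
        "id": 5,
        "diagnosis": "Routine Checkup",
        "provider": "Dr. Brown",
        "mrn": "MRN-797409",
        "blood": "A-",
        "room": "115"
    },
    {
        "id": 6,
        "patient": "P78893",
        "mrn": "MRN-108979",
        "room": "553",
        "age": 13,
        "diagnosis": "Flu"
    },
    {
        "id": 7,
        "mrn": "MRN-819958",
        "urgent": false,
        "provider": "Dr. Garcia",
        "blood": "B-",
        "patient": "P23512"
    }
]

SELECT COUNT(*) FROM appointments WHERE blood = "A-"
2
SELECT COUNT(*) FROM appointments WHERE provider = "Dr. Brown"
2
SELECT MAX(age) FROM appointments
50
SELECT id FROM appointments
[1, 2, 3, 4, 5, 6, 7]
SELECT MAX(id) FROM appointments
7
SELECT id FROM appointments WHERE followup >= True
[1]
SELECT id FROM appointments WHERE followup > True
[]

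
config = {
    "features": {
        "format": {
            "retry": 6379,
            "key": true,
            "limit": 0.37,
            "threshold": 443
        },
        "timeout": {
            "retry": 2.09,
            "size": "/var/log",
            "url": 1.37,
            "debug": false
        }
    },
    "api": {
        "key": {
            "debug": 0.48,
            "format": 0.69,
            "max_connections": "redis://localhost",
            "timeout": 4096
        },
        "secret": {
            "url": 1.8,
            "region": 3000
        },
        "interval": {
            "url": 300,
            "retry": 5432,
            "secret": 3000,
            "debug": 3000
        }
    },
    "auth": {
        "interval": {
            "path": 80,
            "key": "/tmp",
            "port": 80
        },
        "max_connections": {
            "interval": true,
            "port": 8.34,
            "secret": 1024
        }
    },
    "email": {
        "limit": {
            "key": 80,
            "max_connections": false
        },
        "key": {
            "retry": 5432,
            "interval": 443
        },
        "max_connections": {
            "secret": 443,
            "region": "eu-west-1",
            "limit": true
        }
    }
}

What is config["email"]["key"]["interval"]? 443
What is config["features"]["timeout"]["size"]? "/var/log"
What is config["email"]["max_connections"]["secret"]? 443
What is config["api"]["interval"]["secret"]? 3000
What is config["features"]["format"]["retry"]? 6379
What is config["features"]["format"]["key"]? True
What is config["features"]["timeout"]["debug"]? False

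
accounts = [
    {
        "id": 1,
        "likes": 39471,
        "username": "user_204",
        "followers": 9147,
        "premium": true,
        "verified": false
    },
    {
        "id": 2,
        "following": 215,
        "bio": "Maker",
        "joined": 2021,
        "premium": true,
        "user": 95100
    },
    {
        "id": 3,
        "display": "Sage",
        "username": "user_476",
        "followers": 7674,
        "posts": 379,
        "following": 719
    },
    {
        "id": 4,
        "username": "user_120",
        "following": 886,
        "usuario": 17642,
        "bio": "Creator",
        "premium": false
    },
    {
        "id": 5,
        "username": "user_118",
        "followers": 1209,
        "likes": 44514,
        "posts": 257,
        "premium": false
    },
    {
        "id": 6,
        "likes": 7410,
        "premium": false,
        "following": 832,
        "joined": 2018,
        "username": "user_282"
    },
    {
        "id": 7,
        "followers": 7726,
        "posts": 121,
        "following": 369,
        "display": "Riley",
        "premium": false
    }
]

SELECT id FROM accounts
[1, 2, 3, 4, 5, 6, 7]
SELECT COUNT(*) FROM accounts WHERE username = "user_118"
1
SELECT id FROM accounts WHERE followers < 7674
[5]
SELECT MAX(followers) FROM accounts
9147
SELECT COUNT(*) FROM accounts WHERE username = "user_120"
1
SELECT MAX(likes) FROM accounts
44514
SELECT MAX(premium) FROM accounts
True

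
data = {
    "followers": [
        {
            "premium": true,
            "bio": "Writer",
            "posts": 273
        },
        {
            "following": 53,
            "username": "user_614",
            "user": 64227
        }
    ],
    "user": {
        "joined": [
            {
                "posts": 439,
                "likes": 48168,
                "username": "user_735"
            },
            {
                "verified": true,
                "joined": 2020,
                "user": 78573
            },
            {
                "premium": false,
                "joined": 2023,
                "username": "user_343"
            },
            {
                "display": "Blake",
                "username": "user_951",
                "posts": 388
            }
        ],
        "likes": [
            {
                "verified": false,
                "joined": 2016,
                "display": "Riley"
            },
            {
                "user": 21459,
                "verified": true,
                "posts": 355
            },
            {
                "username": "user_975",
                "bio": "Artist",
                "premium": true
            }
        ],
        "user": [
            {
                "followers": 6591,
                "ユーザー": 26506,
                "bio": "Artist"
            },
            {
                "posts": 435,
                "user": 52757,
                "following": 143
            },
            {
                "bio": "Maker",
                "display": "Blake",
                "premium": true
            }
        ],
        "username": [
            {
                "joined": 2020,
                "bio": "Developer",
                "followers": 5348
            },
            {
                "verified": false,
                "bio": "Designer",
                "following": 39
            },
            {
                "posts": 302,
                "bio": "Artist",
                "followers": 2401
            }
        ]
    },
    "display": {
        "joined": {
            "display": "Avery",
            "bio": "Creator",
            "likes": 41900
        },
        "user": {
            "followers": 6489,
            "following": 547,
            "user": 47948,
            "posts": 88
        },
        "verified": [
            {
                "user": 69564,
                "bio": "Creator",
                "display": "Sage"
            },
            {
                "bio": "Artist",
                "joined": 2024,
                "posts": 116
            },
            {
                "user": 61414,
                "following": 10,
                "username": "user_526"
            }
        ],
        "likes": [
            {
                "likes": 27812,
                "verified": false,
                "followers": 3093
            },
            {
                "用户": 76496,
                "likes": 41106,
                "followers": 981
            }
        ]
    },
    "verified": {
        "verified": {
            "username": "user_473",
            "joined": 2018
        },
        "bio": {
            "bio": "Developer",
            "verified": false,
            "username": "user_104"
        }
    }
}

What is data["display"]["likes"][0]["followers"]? 3093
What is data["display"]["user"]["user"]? 47948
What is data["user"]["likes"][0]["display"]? "Riley"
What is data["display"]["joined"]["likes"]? 41900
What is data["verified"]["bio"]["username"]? "user_104"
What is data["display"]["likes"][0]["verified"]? False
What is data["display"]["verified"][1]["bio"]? "Artist"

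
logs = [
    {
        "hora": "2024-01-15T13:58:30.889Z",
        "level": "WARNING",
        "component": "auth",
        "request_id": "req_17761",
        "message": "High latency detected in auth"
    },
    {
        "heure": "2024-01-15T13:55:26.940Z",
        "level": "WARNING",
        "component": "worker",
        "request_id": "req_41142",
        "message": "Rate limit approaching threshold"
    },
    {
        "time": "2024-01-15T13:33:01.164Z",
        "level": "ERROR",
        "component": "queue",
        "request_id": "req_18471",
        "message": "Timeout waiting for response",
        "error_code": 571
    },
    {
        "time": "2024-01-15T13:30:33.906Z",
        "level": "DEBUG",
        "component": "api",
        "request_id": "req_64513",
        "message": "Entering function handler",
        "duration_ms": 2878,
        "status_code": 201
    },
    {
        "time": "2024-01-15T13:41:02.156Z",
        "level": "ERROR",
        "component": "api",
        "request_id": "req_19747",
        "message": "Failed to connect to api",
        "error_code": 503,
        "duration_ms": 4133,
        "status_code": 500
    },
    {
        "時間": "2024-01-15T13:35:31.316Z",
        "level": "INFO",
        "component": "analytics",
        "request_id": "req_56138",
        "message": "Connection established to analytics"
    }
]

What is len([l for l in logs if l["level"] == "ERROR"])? 2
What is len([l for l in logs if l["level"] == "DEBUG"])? 1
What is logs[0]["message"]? "High latency detected in auth"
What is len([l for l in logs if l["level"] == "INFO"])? 1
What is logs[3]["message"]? "Entering function handler"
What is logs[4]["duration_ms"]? 4133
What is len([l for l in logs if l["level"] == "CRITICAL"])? 0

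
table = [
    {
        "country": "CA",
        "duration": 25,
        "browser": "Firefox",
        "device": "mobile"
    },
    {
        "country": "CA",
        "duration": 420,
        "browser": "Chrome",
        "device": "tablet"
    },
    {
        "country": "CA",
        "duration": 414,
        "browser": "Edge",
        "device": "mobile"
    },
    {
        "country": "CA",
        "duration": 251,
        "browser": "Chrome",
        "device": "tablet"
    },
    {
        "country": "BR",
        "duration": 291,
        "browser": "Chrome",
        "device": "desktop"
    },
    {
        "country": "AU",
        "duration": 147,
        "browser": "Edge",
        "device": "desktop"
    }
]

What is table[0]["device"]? "mobile"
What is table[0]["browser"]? "Firefox"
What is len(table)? 6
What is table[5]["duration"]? 147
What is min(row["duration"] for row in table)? 25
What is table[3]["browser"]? "Chrome"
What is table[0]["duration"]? 25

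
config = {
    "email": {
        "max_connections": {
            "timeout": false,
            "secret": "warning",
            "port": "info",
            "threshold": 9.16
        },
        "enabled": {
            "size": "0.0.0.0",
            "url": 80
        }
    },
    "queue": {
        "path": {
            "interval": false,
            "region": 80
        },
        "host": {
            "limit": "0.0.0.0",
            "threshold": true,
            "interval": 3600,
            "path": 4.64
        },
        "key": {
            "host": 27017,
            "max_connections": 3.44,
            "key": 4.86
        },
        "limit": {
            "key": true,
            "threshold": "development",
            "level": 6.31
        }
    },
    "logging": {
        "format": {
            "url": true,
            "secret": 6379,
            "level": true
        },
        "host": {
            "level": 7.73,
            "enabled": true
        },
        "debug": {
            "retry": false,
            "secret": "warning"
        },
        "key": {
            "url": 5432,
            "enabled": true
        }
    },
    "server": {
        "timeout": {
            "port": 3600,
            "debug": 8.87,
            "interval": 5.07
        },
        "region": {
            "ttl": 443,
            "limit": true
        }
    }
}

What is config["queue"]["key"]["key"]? 4.86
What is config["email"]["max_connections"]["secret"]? "warning"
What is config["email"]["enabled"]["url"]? 80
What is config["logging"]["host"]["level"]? 7.73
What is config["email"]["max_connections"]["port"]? "info"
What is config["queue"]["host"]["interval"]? 3600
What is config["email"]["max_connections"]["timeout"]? False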